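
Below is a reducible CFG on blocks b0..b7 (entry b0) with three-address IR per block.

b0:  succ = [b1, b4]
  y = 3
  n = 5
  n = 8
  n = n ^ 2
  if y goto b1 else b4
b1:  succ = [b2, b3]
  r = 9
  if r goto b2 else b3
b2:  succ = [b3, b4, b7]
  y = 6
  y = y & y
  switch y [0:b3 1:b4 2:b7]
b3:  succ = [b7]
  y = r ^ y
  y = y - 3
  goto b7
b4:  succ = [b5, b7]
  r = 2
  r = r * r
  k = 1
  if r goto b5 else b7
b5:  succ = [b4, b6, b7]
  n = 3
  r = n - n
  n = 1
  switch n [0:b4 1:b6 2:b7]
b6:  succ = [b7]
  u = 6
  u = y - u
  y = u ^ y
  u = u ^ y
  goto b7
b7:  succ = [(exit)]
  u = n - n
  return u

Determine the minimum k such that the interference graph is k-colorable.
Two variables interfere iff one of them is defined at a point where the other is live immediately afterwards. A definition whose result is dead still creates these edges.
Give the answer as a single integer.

Answer: 4

Working:
Block summaries:
  b0: {n,y} / ∅
  b1: {r} / ∅
  b2: {y} / ∅
  b3: {y} / {r,y}
  b4: {k,r} / ∅
  b5: {n,r} / ∅
  b6: {u,y} / {y}
  b7: {u} / {n}

Liveness:
  b0: in=∅ out={n,y}
  b1: in={n,y} out={n,r,y}
  b2: in={n,r} out={n,r,y}
  b3: in={n,r,y} out={n}
  b4: in={n,y} out={n,y}
  b5: in={y} out={n,y}
  b6: in={n,y} out={n}
  b7: in={n} out=∅

Conflict graph:
  k↔{n,r,y}
  n↔{k,r,u,y}
  r↔{k,n,y}
  u↔{n,y}
  y↔{k,n,r,u}

Chromatic number:
  {k,n,r,y} pairwise interfere (4-clique) ⇒ χ ≥ 4
  4-colouring: c0={n}  c1={y}  c2={k,u}  c3={r}
  χ = 4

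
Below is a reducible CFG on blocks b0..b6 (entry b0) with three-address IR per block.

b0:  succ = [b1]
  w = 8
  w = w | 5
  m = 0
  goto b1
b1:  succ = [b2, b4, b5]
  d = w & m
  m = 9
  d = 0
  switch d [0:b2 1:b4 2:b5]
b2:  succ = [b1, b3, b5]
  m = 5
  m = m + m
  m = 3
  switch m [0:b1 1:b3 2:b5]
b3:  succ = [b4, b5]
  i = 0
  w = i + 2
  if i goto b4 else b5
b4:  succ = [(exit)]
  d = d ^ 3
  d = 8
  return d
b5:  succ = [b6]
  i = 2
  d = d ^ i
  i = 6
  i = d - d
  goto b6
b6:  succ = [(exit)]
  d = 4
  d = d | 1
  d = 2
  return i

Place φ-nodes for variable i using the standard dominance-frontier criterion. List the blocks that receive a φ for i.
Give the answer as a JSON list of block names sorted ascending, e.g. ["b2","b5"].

Answer: ["b4", "b5"]

Analysis:
idom tree: b1←b0 b2←b1 b3←b2 b4←b1 b5←b1 b6←b5
Join-block Dom:
  b1: preds {b0,b2}: {b0} ∩ {b0,b1,b2} = {b0}; idom=b0
  b4: preds {b1,b3}: {b0,b1} ∩ {b0,b1,b2,b3} = {b0,b1}; idom=b1
  b5: preds {b1,b2,b3}: {b0,b1} ∩ {b0,b1,b2} ∩ {b0,b1,b2,b3} = {b0,b1}; idom=b1

Frontier:
  join b1 pred b0: · stop@b0
  join b1 pred b2: b2→b1 stop@b0
  join b4 pred b1: · stop@b1
  join b4 pred b3: b3→b2 stop@b1
  join b5 pred b1: · stop@b1
  join b5 pred b2: b2 stop@b1
  join b5 pred b3: b3→b2 stop@b1
  b0 → ∅
  b1 → {b1}
  b2 → {b1,b4,b5}
  b3 → {b4,b5}
  b4 → ∅
  b5 → ∅
  b6 → ∅

φ for i: defs {b3,b5}
  DF⁺ = {b4,b5}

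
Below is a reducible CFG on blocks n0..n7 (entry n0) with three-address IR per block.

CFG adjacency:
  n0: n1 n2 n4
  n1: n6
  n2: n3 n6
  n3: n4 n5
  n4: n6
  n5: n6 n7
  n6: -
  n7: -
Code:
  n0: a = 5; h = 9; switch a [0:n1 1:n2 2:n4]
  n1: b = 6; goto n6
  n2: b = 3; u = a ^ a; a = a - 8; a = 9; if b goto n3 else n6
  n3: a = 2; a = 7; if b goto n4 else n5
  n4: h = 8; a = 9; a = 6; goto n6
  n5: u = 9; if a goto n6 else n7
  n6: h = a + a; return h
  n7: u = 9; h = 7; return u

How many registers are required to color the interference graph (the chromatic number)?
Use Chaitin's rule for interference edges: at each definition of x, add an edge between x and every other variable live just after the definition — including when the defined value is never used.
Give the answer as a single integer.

Per-block:
  n0: {a,h} / ∅
  n1: {b} / ∅
  n2: {a,b,u} / {a}
  n3: {a} / {b}
  n4: {a,h} / ∅
  n5: {u} / {a}
  n6: {h} / {a}
  n7: {h,u} / ∅

Live sets:
  live n0: ∅→{a}
  live n1: {a}→{a}
  live n2: {a}→{a,b}
  live n3: {b}→{a}
  live n4: ∅→{a}
  live n5: {a}→{a}
  live n6: {a}→∅
  live n7: ∅→∅

Conflict graph:
  a — {b,h,u}
  b — {a,u}
  h — {a,u}
  u — {a,b,h}

Chromatic number:
  clique {a,b,u} ⇒ need ≥ 3
  3-colouring: r0={a}  r1={u}  r2={b,h}
  χ = 3

Answer: 3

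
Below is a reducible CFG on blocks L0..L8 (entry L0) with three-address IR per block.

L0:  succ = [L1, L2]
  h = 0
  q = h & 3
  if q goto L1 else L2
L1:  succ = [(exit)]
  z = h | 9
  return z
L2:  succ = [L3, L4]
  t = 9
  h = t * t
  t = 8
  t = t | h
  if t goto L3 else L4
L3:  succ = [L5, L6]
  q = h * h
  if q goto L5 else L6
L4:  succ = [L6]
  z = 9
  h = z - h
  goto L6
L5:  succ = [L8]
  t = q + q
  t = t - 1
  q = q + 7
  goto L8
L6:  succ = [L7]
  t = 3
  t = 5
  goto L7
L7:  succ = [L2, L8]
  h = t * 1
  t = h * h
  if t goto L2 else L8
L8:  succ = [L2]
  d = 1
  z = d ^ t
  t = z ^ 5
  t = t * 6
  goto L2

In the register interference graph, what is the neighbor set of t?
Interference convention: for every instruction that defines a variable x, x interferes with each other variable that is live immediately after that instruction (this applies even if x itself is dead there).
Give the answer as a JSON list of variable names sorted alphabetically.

def/use:
  L0 def {h,q} use ∅
  L1 def {z} use {h}
  L2 def {h,t} use ∅
  L3 def {q} use {h}
  L4 def {h,z} use {h}
  L5 def {q,t} use {q}
  L6 def {t} use ∅
  L7 def {h,t} use {t}
  L8 def {d,t,z} use {t}

Liveness:
  L0 li=∅ lo={h}
  L1 li={h} lo=∅
  L2 li=∅ lo={h}
  L3 li={h} lo={q}
  L4 li={h} lo=∅
  L5 li={q} lo={t}
  L6 li=∅ lo={t}
  L7 li={t} lo={t}
  L8 li={t} lo=∅

Interfere edges:
  d — {t}
  h — {q,t,z}
  q — {h,t}
  t — {d,h,q}
  z — {h}

N(t) = ["d", "h", "q"]

Answer: ["d", "h", "q"]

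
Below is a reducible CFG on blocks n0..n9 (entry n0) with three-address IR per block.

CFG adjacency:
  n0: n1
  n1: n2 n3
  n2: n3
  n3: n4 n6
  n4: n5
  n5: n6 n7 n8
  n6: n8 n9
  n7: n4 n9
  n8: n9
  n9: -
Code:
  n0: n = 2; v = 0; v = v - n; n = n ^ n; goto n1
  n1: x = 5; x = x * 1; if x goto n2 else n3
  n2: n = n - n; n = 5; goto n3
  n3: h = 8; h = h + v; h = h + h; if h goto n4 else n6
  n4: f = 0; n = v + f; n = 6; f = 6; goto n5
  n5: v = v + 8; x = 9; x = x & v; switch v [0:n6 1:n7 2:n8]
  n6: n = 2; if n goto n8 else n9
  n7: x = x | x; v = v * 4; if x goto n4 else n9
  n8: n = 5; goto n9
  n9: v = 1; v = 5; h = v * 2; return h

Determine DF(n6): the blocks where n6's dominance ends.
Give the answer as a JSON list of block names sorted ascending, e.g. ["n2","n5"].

Answer: ["n8", "n9"]

Derivation:
idom tree: n1←n0 n2←n1 n3←n1 n4←n3 n5←n4 n6←n3 n7←n5 n8←n3 n9←n3
Dom at joins:
  n3: preds {n1,n2}: {n0,n1} ∩ {n0,n1,n2} = {n0,n1}; idom=n1
  n4: preds {n3,n7}: {n0,n1,n3} ∩ {n0,n1,n3,n4,n5,n7} = {n0,n1,n3}; idom=n3
  n6: preds {n3,n5}: {n0,n1,n3} ∩ {n0,n1,n3,n4,n5} = {n0,n1,n3}; idom=n3
  n8: preds {n5,n6}: {n0,n1,n3,n4,n5} ∩ {n0,n1,n3,n6} = {n0,n1,n3}; idom=n3
  n9: preds {n6,n7,n8}: {n0,n1,n3,n6} ∩ {n0,n1,n3,n4,n5,n7} ∩ {n0,n1,n3,n8} = {n0,n1,n3}; idom=n3

Frontier:
  n3←n1: walk · to n1
  n3←n2: walk n2 to n1
  n4←n3: walk · to n3
  n4←n7: walk n7→n5→n4 to n3
  n6←n3: walk · to n3
  n6←n5: walk n5→n4 to n3
  n8←n5: walk n5→n4 to n3
  n8←n6: walk n6 to n3
  n9←n6: walk n6 to n3
  n9←n7: walk n7→n5→n4 to n3
  n9←n8: walk n8 to n3
  n0 → ∅
  n1 → ∅
  n2 → {n3}
  n3 → ∅
  n4 → {n4,n6,n8,n9}
  n5 → {n4,n6,n8,n9}
  n6 → {n8,n9}
  n7 → {n4,n9}
  n8 → {n9}
  n9 → ∅

DF(n6) = ["n8", "n9"]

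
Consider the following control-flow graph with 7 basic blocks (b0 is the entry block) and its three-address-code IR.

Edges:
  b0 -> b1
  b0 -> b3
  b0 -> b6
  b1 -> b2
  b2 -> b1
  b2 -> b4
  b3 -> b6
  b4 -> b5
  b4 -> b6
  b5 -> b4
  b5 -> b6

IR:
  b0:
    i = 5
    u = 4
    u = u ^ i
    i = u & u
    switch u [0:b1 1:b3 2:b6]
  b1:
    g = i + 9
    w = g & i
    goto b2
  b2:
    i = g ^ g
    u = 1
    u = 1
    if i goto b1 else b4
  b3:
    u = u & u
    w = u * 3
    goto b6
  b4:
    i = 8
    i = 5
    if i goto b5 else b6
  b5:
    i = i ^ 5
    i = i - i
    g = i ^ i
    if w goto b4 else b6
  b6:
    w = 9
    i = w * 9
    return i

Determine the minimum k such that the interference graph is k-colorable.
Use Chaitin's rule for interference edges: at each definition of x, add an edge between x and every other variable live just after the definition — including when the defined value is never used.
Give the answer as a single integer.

Answer: 3

Derivation:
def/use:
  b0: def={i,u} ue=∅
  b1: def={g,w} ue={i}
  b2: def={i,u} ue={g}
  b3: def={u,w} ue={u}
  b4: def={i} ue=∅
  b5: def={g,i} ue={i,w}
  b6: def={i,w} ue=∅

Liveness:
  live b0: ∅→{i,u}
  live b1: {i}→{g,w}
  live b2: {g,w}→{i,w}
  live b3: {u}→∅
  live b4: {w}→{i,w}
  live b5: {i,w}→{w}
  live b6: ∅→∅

Interfere edges:
  g: {i,w}
  i: {g,u,w}
  u: {i,w}
  w: {g,i,u}

Colouring:
  {g,i,w} pairwise interfere (3-clique) ⇒ χ ≥ 3
  assign g→c2 i→c0 u→c2 w→c1 — no edge inside a register ⇒ χ ≤ 3
  χ = 3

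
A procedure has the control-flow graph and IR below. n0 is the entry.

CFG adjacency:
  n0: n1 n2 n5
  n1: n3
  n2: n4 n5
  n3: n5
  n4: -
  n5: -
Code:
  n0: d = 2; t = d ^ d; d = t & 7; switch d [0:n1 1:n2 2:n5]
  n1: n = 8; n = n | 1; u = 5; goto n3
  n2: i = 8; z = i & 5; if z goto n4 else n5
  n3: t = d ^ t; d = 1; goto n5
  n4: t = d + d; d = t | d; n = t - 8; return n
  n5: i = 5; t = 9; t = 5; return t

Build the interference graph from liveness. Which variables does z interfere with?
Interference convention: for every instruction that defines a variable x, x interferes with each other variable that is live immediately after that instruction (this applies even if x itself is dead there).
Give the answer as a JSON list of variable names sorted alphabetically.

Block summaries:
  n0 def {d,t} use ∅
  n1 def {n,u} use ∅
  n2 def {i,z} use ∅
  n3 def {d,t} use {d,t}
  n4 def {d,n,t} use {d}
  n5 def {i,t} use ∅

Backward fixpoint:
  n0: in=∅ out={d,t}
  n1: in={d,t} out={d,t}
  n2: in={d} out={d}
  n3: in={d,t} out=∅
  n4: in={d} out=∅
  n5: in=∅ out=∅

Conflict graph:
  d: {i,n,t,u,z}
  i: {d}
  n: {d,t}
  t: {d,n,u}
  u: {d,t}
  z: {d}

N(z) = ["d"]

Answer: ["d"]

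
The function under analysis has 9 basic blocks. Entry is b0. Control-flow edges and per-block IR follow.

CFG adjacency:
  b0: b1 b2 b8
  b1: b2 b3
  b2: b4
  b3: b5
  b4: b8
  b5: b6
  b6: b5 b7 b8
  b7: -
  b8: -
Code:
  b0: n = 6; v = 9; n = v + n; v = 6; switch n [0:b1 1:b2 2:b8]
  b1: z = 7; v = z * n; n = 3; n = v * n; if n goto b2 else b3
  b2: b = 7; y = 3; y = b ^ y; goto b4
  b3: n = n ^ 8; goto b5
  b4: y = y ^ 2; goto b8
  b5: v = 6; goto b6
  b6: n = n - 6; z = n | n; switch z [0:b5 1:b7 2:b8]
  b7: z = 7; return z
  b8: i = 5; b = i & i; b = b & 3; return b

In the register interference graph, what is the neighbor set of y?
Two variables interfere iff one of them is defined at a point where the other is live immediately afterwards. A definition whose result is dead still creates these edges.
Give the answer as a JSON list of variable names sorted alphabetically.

Per-block:
  b0: def={n,v} ue=∅
  b1: def={n,v,z} ue={n}
  b2: def={b,y} ue=∅
  b3: def={n} ue={n}
  b4: def={y} ue={y}
  b5: def={v} ue=∅
  b6: def={n,z} ue={n}
  b7: def={z} ue=∅
  b8: def={b,i} ue=∅

Liveness:
  live b0: ∅→{n}
  live b1: {n}→{n}
  live b2: ∅→{y}
  live b3: {n}→{n}
  live b4: {y}→∅
  live b5: {n}→{n}
  live b6: {n}→{n}
  live b7: ∅→∅
  live b8: ∅→∅

Conflict graph:
  b: {y}
  i: ∅
  n: {v,z}
  v: {n}
  y: {b}
  z: {n}

N(y) = ["b"]

Answer: ["b"]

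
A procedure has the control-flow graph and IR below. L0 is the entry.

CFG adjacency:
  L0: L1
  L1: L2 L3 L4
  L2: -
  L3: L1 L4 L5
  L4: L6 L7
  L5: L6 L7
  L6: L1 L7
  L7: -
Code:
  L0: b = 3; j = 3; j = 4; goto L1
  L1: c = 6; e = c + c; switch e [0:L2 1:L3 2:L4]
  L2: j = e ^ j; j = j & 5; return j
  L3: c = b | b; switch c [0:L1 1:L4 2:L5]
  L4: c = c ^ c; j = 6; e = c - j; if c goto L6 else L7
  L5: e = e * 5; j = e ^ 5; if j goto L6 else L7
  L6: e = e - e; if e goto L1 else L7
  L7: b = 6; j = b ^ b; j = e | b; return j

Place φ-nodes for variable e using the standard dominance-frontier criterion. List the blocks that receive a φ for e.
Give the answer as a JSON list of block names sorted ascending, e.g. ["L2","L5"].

idom tree: L1←L0 L2←L1 L3←L1 L4←L1 L5←L3 L6←L1 L7←L1
Join-block Dom:
  L1: preds {L0,L3,L6}: {L0} ∩ {L0,L1,L3} ∩ {L0,L1,L6} = {L0}; idom=L0
  L4: preds {L1,L3}: {L0,L1} ∩ {L0,L1,L3} = {L0,L1}; idom=L1
  L6: preds {L4,L5}: {L0,L1,L4} ∩ {L0,L1,L3,L5} = {L0,L1}; idom=L1
  L7: preds {L4,L5,L6}: {L0,L1,L4} ∩ {L0,L1,L3,L5} ∩ {L0,L1,L6} = {L0,L1}; idom=L1

DF derivation:
  L1←L0: walk · to L0
  L1←L3: walk L3→L1 to L0
  L1←L6: walk L6→L1 to L0
  L4←L1: walk · to L1
  L4←L3: walk L3 to L1
  L6←L4: walk L4 to L1
  L6←L5: walk L5→L3 to L1
  L7←L4: walk L4 to L1
  L7←L5: walk L5→L3 to L1
  L7←L6: walk L6 to L1
  L0 → ∅
  L1 → {L1}
  L2 → ∅
  L3 → {L1,L4,L6,L7}
  L4 → {L6,L7}
  L5 → {L6,L7}
  L6 → {L1,L7}
  L7 → ∅

φ for e: defs {L1,L4,L5,L6}
  DF⁺ = {L1,L6,L7}

Answer: ["L1", "L6", "L7"]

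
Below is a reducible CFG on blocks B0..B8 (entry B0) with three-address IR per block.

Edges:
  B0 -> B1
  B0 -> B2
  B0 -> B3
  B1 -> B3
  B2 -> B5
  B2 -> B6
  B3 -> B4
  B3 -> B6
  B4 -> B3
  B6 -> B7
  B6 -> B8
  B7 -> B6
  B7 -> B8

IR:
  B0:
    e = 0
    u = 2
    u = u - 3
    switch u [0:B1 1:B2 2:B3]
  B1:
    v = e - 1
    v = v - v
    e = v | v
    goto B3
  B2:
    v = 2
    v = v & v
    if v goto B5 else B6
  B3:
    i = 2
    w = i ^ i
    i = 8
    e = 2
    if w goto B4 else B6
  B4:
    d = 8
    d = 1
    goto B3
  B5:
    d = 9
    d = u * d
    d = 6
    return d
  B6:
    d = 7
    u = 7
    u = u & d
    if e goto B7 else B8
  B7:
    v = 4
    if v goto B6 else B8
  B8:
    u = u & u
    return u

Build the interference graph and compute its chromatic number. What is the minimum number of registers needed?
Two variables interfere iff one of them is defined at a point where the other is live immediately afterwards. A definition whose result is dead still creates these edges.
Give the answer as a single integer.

Answer: 3

Analysis:
Block summaries:
  B0 def {e,u} use ∅
  B1 def {e,v} use {e}
  B2 def {v} use ∅
  B3 def {e,i,w} use ∅
  B4 def {d} use ∅
  B5 def {d} use {u}
  B6 def {d,u} use {e}
  B7 def {v} use ∅
  B8 def {u} use {u}

Backward fixpoint:
  B0: in=∅ out={e,u}
  B1: in={e} out=∅
  B2: in={e,u} out={e,u}
  B3: in=∅ out={e}
  B4: in=∅ out=∅
  B5: in={u} out=∅
  B6: in={e} out={e,u}
  B7: in={e,u} out={e,u}
  B8: in={u} out=∅

Interfere edges:
  d: {e,u}
  e: {d,u,v,w}
  i: {w}
  u: {d,e,v}
  v: {e,u}
  w: {e,i}

Registers:
  lower bound: {d,e,u} mutually conflict ⇒ χ ≥ 3
  3-colouring: r0={e,i}  r1={u,w}  r2={d,v}
  χ = 3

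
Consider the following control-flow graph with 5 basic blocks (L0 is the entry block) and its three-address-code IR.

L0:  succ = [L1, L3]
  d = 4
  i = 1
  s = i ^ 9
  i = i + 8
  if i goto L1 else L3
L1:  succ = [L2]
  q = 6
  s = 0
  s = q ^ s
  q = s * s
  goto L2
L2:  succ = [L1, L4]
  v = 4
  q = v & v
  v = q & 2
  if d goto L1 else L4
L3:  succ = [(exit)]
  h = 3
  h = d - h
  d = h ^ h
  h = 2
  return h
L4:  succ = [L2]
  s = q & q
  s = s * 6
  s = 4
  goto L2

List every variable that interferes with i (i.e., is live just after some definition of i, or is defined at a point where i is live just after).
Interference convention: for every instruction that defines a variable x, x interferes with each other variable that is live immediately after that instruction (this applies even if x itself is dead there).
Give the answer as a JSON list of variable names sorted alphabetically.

Per-block:
  L0: {d,i,s} / ∅
  L1: {q,s} / ∅
  L2: {q,v} / {d}
  L3: {d,h} / {d}
  L4: {s} / {q}

Liveness:
  L0 li=∅ lo={d}
  L1 li={d} lo={d}
  L2 li={d} lo={d,q}
  L3 li={d} lo=∅
  L4 li={d,q} lo={d}

Interference:
  d: {h,i,q,s,v}
  h: {d}
  i: {d,s}
  q: {d,s,v}
  s: {d,i,q}
  v: {d,q}

N(i) = ["d", "s"]

Answer: ["d", "s"]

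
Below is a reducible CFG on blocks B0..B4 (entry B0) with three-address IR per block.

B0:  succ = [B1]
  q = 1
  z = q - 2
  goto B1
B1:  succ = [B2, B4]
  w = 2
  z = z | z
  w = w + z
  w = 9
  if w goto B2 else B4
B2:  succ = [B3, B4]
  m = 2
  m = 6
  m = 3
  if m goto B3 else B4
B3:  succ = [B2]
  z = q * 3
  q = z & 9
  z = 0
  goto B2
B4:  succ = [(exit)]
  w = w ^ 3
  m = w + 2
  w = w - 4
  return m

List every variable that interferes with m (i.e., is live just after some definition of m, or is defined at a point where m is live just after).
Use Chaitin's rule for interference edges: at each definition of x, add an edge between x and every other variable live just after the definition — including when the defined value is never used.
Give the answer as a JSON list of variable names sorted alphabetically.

Answer: ["q", "w"]

Analysis:
def/use:
  B0: {q,z} / ∅
  B1: {w,z} / {z}
  B2: {m} / ∅
  B3: {q,z} / {q}
  B4: {m,w} / {w}

Liveness:
  live B0: ∅→{q,z}
  live B1: {q,z}→{q,w}
  live B2: {q,w}→{q,w}
  live B3: {q,w}→{q,w}
  live B4: {w}→∅

Conflict graph:
  m — {q,w}
  q — {m,w,z}
  w — {m,q,z}
  z — {q,w}

N(m) = ["q", "w"]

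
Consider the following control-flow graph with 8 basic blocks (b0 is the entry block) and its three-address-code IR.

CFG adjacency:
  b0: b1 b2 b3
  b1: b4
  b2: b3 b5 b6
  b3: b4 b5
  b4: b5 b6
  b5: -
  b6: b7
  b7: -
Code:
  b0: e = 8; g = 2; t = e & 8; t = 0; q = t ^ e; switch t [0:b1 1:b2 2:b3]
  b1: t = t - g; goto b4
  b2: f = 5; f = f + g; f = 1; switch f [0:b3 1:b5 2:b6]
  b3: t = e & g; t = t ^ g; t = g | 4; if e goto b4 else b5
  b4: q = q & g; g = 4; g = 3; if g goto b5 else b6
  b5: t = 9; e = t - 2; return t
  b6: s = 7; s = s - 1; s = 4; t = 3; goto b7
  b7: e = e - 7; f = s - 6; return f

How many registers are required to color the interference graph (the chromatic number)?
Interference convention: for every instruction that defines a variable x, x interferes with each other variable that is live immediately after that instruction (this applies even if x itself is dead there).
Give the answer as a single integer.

Answer: 4

Derivation:
Per-block:
  b0 def {e,g,q,t} use ∅
  b1 def {t} use {g,t}
  b2 def {f} use {g}
  b3 def {t} use {e,g}
  b4 def {g,q} use {g,q}
  b5 def {e,t} use ∅
  b6 def {s,t} use ∅
  b7 def {e,f} use {e,s}

Backward fixpoint:
  b0: in=∅ out={e,g,q,t}
  b1: in={e,g,q,t} out={e,g,q}
  b2: in={e,g,q} out={e,g,q}
  b3: in={e,g,q} out={e,g,q}
  b4: in={e,g,q} out={e}
  b5: in=∅ out=∅
  b6: in={e} out={e,s}
  b7: in={e,s} out=∅

Interference:
  e↔{f,g,q,s,t}
  f↔{e,g,q}
  g↔{e,f,q,t}
  q↔{e,f,g,t}
  s↔{e,t}
  t↔{e,g,q,s}

Colouring:
  clique {e,f,g,q} ⇒ need ≥ 4
  assign e→r0 f→r3 g→r1 q→r2 s→r1 t→r3 — no edge inside a register ⇒ χ ≤ 4
  χ = 4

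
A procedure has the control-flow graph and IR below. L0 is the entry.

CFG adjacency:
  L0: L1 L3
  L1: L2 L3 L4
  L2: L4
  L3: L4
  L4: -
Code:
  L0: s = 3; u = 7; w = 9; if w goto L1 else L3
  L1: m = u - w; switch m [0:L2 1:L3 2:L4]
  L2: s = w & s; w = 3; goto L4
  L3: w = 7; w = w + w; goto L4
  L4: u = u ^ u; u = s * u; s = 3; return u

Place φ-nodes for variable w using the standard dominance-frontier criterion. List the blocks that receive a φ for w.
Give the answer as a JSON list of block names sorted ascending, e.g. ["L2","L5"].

Answer: ["L4"]

Derivation:
idom tree: L1←L0 L2←L1 L3←L0 L4←L0
Dom∩ at merges:
  L3: preds {L0,L1}: {L0} ∩ {L0,L1} = {L0}; idom=L0
  L4: preds {L1,L2,L3}: {L0,L1} ∩ {L0,L1,L2} ∩ {L0,L3} = {L0}; idom=L0

Frontier:
  L3←L0: walk · to L0
  L3←L1: walk L1 to L0
  L4←L1: walk L1 to L0
  L4←L2: walk L2→L1 to L0
  L4←L3: walk L3 to L0
  L0 → ∅
  L1 → {L3,L4}
  L2 → {L4}
  L3 → {L4}
  L4 → ∅

φ for w: defs {L0,L2,L3}
  DF⁺ = {L4}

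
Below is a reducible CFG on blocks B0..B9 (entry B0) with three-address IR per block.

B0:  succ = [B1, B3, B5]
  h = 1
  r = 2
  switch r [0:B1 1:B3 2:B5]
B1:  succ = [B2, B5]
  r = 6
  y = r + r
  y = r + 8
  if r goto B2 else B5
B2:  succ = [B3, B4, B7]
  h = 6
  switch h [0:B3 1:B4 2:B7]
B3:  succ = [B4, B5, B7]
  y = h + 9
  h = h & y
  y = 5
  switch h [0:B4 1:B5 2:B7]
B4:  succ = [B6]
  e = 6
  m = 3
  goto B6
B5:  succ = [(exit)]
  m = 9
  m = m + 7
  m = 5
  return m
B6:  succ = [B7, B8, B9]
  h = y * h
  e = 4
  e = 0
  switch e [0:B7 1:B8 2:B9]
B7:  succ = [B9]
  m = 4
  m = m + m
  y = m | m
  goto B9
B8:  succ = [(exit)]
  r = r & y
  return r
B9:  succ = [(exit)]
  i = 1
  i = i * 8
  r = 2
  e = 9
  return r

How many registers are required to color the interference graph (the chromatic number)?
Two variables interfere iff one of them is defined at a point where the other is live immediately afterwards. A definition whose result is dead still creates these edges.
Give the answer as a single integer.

Answer: 4

Analysis:
Per-block:
  B0: {h,r} / ∅
  B1: {r,y} / ∅
  B2: {h} / ∅
  B3: {h,y} / {h}
  B4: {e,m} / ∅
  B5: {m} / ∅
  B6: {e,h} / {h,y}
  B7: {m,y} / ∅
  B8: {r} / {r,y}
  B9: {e,i,r} / ∅

Liveness:
  live B0: ∅→{h,r}
  live B1: ∅→{r,y}
  live B2: {r,y}→{h,r,y}
  live B3: {h,r}→{h,r,y}
  live B4: {h,r,y}→{h,r,y}
  live B5: ∅→∅
  live B6: {h,r,y}→{r,y}
  live B7: ∅→∅
  live B8: {r,y}→∅
  live B9: ∅→∅

Interfere edges:
  e↔{h,r,y}
  h↔{e,m,r,y}
  i↔∅
  m↔{h,r,y}
  r↔{e,h,m,y}
  y↔{e,h,m,r}

Registers:
  clique {e,h,r,y} ⇒ need ≥ 4
  4-colouring: R0={h,i}  R1={r}  R2={y}  R3={e,m}
  χ = 4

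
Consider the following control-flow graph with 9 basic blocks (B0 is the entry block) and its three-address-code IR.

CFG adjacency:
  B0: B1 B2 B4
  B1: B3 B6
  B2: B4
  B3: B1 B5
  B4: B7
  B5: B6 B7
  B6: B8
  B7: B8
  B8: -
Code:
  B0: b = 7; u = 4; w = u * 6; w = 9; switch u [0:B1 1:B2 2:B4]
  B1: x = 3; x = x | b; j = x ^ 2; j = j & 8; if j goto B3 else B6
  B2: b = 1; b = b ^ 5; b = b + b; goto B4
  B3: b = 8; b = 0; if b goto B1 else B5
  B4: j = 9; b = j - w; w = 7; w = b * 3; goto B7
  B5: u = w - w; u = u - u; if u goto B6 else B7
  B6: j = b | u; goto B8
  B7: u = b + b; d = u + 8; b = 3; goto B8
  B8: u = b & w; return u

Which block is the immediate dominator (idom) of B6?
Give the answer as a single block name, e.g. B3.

idom tree: B1←B0 B2←B0 B3←B1 B4←B0 B5←B3 B6←B1 B7←B0 B8←B0
Dom at joins:
  B1: preds {B0,B3}: {B0} ∩ {B0,B1,B3} = {B0}; idom=B0
  B4: preds {B0,B2}: {B0} ∩ {B0,B2} = {B0}; idom=B0
  B6: preds {B1,B5}: {B0,B1} ∩ {B0,B1,B3,B5} = {B0,B1}; idom=B1
  B7: preds {B4,B5}: {B0,B4} ∩ {B0,B1,B3,B5} = {B0}; idom=B0
  B8: preds {B6,B7}: {B0,B1,B6} ∩ {B0,B7} = {B0}; idom=B0

idom(B6) = B1

Answer: B1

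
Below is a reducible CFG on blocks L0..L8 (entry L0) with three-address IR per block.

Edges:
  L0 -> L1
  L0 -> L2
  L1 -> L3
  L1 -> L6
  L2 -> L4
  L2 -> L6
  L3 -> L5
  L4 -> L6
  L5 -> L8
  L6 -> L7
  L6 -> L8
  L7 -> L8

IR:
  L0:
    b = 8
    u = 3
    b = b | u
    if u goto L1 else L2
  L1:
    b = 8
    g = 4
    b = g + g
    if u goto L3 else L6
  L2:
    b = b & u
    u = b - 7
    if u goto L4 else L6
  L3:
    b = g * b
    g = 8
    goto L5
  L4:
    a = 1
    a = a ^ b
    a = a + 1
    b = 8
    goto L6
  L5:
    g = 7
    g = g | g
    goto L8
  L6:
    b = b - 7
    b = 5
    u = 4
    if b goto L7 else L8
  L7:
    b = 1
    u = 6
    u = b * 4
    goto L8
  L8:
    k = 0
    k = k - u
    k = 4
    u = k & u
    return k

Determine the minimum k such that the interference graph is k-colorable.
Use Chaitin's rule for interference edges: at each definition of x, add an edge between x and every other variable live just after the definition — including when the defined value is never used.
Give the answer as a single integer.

Answer: 3

Working:
Per-block:
  L0 def {b,u} use ∅
  L1 def {b,g} use {u}
  L2 def {b,u} use {b,u}
  L3 def {b,g} use {b,g}
  L4 def {a,b} use {b}
  L5 def {g} use ∅
  L6 def {b,u} use {b}
  L7 def {b,u} use ∅
  L8 def {k,u} use {u}

Liveness:
  L0 li=∅ lo={b,u}
  L1 li={u} lo={b,g,u}
  L2 li={b,u} lo={b}
  L3 li={b,g,u} lo={u}
  L4 li={b} lo={b}
  L5 li={u} lo={u}
  L6 li={b} lo={u}
  L7 li=∅ lo={u}
  L8 li={u} lo=∅

Interference:
  a — {b}
  b — {a,g,u}
  g — {b,u}
  k — {u}
  u — {b,g,k}

Registers:
  lower bound: {b,g,u} mutually conflict ⇒ χ ≥ 3
  assign a→R1 b→R0 g→R2 k→R0 u→R1 — no edge inside a register ⇒ χ ≤ 3
  χ = 3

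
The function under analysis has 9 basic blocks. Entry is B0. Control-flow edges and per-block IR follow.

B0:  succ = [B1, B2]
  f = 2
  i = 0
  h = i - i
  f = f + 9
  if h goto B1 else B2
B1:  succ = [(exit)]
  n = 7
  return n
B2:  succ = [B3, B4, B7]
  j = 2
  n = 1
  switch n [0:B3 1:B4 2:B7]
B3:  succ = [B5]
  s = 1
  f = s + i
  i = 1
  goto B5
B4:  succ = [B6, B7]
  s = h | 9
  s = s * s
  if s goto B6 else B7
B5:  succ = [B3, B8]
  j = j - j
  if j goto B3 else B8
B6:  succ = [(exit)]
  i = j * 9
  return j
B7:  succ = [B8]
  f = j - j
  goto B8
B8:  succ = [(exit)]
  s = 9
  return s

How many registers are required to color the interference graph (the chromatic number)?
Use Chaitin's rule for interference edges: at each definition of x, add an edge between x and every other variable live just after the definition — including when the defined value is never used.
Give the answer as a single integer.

def/use:
  B0: def={f,h,i} ue=∅
  B1: def={n} ue=∅
  B2: def={j,n} ue=∅
  B3: def={f,i,s} ue={i}
  B4: def={s} ue={h}
  B5: def={j} ue={j}
  B6: def={i} ue={j}
  B7: def={f} ue={j}
  B8: def={s} ue=∅

Backward fixpoint:
  live B0: ∅→{h,i}
  live B1: ∅→∅
  live B2: {h,i}→{h,i,j}
  live B3: {i,j}→{i,j}
  live B4: {h,j}→{j}
  live B5: {i,j}→{i,j}
  live B6: {j}→∅
  live B7: {j}→∅
  live B8: ∅→∅

Interfere edges:
  f↔{h,i,j}
  h↔{f,i,j,n}
  i↔{f,h,j,n,s}
  j↔{f,h,i,n,s}
  n↔{h,i,j}
  s↔{i,j}

Registers:
  lower bound: {f,h,i,j} mutually conflict ⇒ χ ≥ 4
  4-colouring: R0={i}  R1={j}  R2={h,s}  R3={f,n}
  χ = 4

Answer: 4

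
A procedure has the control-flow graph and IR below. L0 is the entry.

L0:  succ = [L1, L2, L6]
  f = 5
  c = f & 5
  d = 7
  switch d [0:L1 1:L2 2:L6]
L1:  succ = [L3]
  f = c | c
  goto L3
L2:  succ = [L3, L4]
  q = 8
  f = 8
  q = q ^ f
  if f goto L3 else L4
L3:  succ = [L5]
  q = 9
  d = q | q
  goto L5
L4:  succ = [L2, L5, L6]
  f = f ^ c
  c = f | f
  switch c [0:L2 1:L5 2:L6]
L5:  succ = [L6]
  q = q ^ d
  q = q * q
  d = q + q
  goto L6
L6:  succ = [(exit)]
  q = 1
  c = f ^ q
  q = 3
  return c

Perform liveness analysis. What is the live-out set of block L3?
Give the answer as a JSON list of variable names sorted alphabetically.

Answer: ["d", "f", "q"]

Analysis:
Per-block:
  L0: {c,d,f} / ∅
  L1: {f} / {c}
  L2: {f,q} / ∅
  L3: {d,q} / ∅
  L4: {c,f} / {c,f}
  L5: {d,q} / {d,q}
  L6: {c,q} / {f}

Live sets:
  L0 li=∅ lo={c,d,f}
  L1 li={c} lo={f}
  L2 li={c,d} lo={c,d,f,q}
  L3 li={f} lo={d,f,q}
  L4 li={c,d,f,q} lo={c,d,f,q}
  L5 li={d,f,q} lo={f}
  L6 li={f} lo=∅

live-out(L3) = ["d", "f", "q"]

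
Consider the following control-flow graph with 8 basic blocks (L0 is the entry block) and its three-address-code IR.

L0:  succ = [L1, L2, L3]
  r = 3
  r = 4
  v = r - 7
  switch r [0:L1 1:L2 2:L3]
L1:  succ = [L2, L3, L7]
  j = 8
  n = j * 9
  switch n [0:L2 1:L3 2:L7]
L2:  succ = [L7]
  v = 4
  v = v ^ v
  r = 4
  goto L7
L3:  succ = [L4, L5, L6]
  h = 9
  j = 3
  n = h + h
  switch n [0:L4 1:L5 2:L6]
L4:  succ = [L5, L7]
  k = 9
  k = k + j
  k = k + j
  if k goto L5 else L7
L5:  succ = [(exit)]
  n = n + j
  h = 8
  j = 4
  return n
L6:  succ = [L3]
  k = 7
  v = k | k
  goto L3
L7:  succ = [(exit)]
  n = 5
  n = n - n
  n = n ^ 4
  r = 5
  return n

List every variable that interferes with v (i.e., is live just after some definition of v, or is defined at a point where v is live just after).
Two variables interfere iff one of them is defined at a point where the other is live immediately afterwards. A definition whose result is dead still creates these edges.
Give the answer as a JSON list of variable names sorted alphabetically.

Answer: ["r"]

Analysis:
Block summaries:
  L0: {r,v} / ∅
  L1: {j,n} / ∅
  L2: {r,v} / ∅
  L3: {h,j,n} / ∅
  L4: {k} / {j}
  L5: {h,j,n} / {j,n}
  L6: {k,v} / ∅
  L7: {n,r} / ∅

Liveness:
  L0: in=∅ out=∅
  L1: in=∅ out=∅
  L2: in=∅ out=∅
  L3: in=∅ out={j,n}
  L4: in={j,n} out={j,n}
  L5: in={j,n} out=∅
  L6: in=∅ out=∅
  L7: in=∅ out=∅

Interference:
  h — {j,n}
  j — {h,k,n}
  k — {j,n}
  n — {h,j,k,r}
  r — {n,v}
  v — {r}

N(v) = ["r"]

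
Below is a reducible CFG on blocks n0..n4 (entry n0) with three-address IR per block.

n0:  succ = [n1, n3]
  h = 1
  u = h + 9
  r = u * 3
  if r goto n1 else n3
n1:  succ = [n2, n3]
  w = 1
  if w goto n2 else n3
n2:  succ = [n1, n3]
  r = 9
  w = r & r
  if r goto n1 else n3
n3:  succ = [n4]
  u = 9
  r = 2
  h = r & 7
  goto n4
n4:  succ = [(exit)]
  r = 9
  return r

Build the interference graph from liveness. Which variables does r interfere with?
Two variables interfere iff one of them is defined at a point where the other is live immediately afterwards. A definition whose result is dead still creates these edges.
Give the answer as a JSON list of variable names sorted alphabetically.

Block summaries:
  n0 def {h,r,u} use ∅
  n1 def {w} use ∅
  n2 def {r,w} use ∅
  n3 def {h,r,u} use ∅
  n4 def {r} use ∅

Backward fixpoint:
  live n0: ∅→∅
  live n1: ∅→∅
  live n2: ∅→∅
  live n3: ∅→∅
  live n4: ∅→∅

Conflict graph:
  h: ∅
  r: {w}
  u: ∅
  w: {r}

N(r) = ["w"]

Answer: ["w"]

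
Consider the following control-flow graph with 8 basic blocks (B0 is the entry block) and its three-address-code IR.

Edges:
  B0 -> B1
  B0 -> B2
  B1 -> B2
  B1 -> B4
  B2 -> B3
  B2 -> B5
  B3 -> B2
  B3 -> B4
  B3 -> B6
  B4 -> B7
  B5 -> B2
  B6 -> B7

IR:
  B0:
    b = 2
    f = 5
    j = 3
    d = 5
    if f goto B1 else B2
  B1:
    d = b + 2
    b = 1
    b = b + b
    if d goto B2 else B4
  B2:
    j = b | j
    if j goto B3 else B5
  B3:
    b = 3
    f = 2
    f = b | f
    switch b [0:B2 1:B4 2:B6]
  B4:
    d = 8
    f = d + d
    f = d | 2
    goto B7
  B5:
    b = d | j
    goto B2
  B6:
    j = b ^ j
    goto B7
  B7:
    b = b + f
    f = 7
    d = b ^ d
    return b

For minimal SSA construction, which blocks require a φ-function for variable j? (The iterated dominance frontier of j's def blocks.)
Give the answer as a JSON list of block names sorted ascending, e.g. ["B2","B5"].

idom tree: B1←B0 B2←B0 B3←B2 B4←B0 B5←B2 B6←B3 B7←B0
Join-block Dom:
  B2: preds {B0,B1,B3,B5}: {B0} ∩ {B0,B1} ∩ {B0,B2,B3} ∩ {B0,B2,B5} = {B0}; idom=B0
  B4: preds {B1,B3}: {B0,B1} ∩ {B0,B2,B3} = {B0}; idom=B0
  B7: preds {B4,B6}: {B0,B4} ∩ {B0,B2,B3,B6} = {B0}; idom=B0

DF derivation:
  join B2 pred B0: · stop@B0
  join B2 pred B1: B1 stop@B0
  join B2 pred B3: B3→B2 stop@B0
  join B2 pred B5: B5→B2 stop@B0
  join B4 pred B1: B1 stop@B0
  join B4 pred B3: B3→B2 stop@B0
  join B7 pred B4: B4 stop@B0
  join B7 pred B6: B6→B3→B2 stop@B0
  B0: DF=∅
  B1: DF={B2,B4}
  B2: DF={B2,B4,B7}
  B3: DF={B2,B4,B7}
  B4: DF={B7}
  B5: DF={B2}
  B6: DF={B7}
  B7: DF=∅

φ for j: defs {B0,B2,B6}
  DF⁺ = {B2,B4,B7}

Answer: ["B2", "B4", "B7"]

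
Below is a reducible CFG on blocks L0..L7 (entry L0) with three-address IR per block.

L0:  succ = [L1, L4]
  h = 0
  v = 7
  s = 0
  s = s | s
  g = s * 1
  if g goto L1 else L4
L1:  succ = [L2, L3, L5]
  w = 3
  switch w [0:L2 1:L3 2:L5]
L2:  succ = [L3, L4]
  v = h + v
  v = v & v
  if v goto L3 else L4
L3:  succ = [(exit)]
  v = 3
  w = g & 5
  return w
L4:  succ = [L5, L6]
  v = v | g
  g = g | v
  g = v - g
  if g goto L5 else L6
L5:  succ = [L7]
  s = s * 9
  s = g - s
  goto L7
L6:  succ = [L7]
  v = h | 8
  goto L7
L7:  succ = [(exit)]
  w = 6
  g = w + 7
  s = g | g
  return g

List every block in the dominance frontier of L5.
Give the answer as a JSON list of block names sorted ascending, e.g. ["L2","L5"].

Answer: ["L7"]

Derivation:
idom tree: L1←L0 L2←L1 L3←L1 L4←L0 L5←L0 L6←L4 L7←L0
Join-block Dom:
  L3: preds {L1,L2}: {L0,L1} ∩ {L0,L1,L2} = {L0,L1}; idom=L1
  L4: preds {L0,L2}: {L0} ∩ {L0,L1,L2} = {L0}; idom=L0
  L5: preds {L1,L4}: {L0,L1} ∩ {L0,L4} = {L0}; idom=L0
  L7: preds {L5,L6}: {L0,L5} ∩ {L0,L4,L6} = {L0}; idom=L0

Frontier:
  join L3 pred L1: · stop@L1
  join L3 pred L2: L2 stop@L1
  join L4 pred L0: · stop@L0
  join L4 pred L2: L2→L1 stop@L0
  join L5 pred L1: L1 stop@L0
  join L5 pred L4: L4 stop@L0
  join L7 pred L5: L5 stop@L0
  join L7 pred L6: L6→L4 stop@L0
  L0: DF=∅
  L1: DF={L4,L5}
  L2: DF={L3,L4}
  L3: DF=∅
  L4: DF={L5,L7}
  L5: DF={L7}
  L6: DF={L7}
  L7: DF=∅

DF(L5) = ["L7"]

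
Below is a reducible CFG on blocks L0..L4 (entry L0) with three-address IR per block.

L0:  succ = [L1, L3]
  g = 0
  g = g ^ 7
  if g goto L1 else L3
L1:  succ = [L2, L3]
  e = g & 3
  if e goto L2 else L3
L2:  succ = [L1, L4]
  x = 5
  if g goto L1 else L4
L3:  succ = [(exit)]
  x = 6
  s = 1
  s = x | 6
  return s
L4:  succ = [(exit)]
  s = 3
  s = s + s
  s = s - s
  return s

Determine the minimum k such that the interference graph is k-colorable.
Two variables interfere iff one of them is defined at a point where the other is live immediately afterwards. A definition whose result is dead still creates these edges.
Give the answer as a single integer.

Answer: 2

Working:
Block summaries:
  L0: def={g} ue=∅
  L1: def={e} ue={g}
  L2: def={x} ue={g}
  L3: def={s,x} ue=∅
  L4: def={s} ue=∅

Live sets:
  live L0: ∅→{g}
  live L1: {g}→{g}
  live L2: {g}→{g}
  live L3: ∅→∅
  live L4: ∅→∅

Interfere edges:
  e: {g}
  g: {e,x}
  s: {x}
  x: {g,s}

Registers:
  lower bound: {e,g} mutually conflict ⇒ χ ≥ 2
  2-colouring: r0={g,s}  r1={e,x}
  χ = 2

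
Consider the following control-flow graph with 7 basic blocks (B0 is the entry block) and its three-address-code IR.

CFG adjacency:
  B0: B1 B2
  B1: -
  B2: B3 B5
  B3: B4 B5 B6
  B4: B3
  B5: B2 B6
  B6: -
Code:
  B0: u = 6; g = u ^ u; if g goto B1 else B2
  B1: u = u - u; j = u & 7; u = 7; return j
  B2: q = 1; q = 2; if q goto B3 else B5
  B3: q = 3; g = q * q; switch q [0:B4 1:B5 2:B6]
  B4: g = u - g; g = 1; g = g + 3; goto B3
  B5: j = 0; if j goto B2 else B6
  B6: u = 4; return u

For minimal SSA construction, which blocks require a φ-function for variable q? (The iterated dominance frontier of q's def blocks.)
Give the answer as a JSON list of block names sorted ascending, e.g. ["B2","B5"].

idom tree: B1←B0 B2←B0 B3←B2 B4←B3 B5←B2 B6←B2
Dom∩ at merges:
  B2: preds {B0,B5}: {B0} ∩ {B0,B2,B5} = {B0}; idom=B0
  B3: preds {B2,B4}: {B0,B2} ∩ {B0,B2,B3,B4} = {B0,B2}; idom=B2
  B5: preds {B2,B3}: {B0,B2} ∩ {B0,B2,B3} = {B0,B2}; idom=B2
  B6: preds {B3,B5}: {B0,B2,B3} ∩ {B0,B2,B5} = {B0,B2}; idom=B2

Frontier:
  join B2 pred B0: · stop@B0
  join B2 pred B5: B5→B2 stop@B0
  join B3 pred B2: · stop@B2
  join B3 pred B4: B4→B3 stop@B2
  join B5 pred B2: · stop@B2
  join B5 pred B3: B3 stop@B2
  join B6 pred B3: B3 stop@B2
  join B6 pred B5: B5 stop@B2
  B0: DF=∅
  B1: DF=∅
  B2: DF={B2}
  B3: DF={B3,B5,B6}
  B4: DF={B3}
  B5: DF={B2,B6}
  B6: DF=∅

φ for q: defs {B2,B3}
  DF⁺ = {B2,B3,B5,B6}

Answer: ["B2", "B3", "B5", "B6"]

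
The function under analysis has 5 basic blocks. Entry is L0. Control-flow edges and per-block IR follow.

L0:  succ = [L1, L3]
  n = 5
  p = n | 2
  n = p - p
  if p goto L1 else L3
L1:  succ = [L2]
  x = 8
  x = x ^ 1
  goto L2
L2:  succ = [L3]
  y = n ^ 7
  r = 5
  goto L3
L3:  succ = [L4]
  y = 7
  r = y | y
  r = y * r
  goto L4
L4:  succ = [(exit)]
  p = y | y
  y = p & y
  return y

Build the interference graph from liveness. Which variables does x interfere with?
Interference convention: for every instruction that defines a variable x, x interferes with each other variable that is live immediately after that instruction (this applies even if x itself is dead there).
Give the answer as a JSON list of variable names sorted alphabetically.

Answer: ["n"]

Analysis:
Per-block:
  L0 def {n,p} use ∅
  L1 def {x} use ∅
  L2 def {r,y} use {n}
  L3 def {r,y} use ∅
  L4 def {p,y} use {y}

Backward fixpoint:
  L0: in=∅ out={n}
  L1: in={n} out={n}
  L2: in={n} out=∅
  L3: in=∅ out={y}
  L4: in={y} out=∅

Conflict graph:
  n — {p,x}
  p — {n,y}
  r — {y}
  x — {n}
  y — {p,r}

N(x) = ["n"]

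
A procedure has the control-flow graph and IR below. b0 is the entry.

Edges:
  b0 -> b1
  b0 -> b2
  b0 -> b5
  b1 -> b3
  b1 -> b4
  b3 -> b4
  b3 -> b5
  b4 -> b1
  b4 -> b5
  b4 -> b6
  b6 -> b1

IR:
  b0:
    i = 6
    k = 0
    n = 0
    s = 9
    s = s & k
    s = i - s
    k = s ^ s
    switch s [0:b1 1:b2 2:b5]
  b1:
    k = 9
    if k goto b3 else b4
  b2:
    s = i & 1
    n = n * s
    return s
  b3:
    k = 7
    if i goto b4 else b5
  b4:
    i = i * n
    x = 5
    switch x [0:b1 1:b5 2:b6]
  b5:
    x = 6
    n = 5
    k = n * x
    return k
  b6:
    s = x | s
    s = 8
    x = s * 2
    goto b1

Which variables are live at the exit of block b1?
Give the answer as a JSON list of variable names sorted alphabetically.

Answer: ["i", "n", "s"]

Derivation:
Block summaries:
  b0: {i,k,n,s} / ∅
  b1: {k} / ∅
  b2: {n,s} / {i,n}
  b3: {k} / {i}
  b4: {i,x} / {i,n}
  b5: {k,n,x} / ∅
  b6: {s,x} / {s,x}

Backward fixpoint:
  live b0: ∅→{i,n,s}
  live b1: {i,n,s}→{i,n,s}
  live b2: {i,n}→∅
  live b3: {i,n,s}→{i,n,s}
  live b4: {i,n,s}→{i,n,s,x}
  live b5: ∅→∅
  live b6: {i,n,s,x}→{i,n,s}

live-out(b1) = ["i", "n", "s"]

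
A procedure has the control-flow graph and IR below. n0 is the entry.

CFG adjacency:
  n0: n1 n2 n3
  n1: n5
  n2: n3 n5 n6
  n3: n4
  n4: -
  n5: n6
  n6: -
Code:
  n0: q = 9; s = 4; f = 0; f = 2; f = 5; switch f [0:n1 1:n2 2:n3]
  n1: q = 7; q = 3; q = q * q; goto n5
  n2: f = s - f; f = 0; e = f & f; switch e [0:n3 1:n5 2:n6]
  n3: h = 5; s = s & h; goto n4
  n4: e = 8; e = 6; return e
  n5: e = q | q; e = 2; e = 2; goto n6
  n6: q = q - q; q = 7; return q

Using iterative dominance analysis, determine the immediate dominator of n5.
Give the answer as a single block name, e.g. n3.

Answer: n0

Working:
idom tree: n1←n0 n2←n0 n3←n0 n4←n3 n5←n0 n6←n0
Dom∩ at merges:
  n3: preds {n0,n2}: {n0} ∩ {n0,n2} = {n0}; idom=n0
  n5: preds {n1,n2}: {n0,n1} ∩ {n0,n2} = {n0}; idom=n0
  n6: preds {n2,n5}: {n0,n2} ∩ {n0,n5} = {n0}; idom=n0

idom(n5) = n0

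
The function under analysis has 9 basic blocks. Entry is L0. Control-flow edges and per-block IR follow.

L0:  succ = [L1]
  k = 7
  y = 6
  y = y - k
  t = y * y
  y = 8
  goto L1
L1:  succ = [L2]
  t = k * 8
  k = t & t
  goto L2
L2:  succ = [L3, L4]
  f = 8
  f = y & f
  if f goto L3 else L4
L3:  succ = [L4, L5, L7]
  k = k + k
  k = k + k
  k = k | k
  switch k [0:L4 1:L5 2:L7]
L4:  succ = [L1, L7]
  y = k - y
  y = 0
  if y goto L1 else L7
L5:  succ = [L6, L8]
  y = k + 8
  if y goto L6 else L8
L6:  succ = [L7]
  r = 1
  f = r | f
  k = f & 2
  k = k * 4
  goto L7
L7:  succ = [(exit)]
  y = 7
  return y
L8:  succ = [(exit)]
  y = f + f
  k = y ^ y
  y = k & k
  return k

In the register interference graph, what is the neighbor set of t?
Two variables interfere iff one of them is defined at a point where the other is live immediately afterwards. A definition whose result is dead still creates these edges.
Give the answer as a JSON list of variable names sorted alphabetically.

Answer: ["k", "y"]

Analysis:
Block summaries:
  L0: {k,t,y} / ∅
  L1: {k,t} / {k}
  L2: {f} / {y}
  L3: {k} / {k}
  L4: {y} / {k,y}
  L5: {y} / {k}
  L6: {f,k,r} / {f}
  L7: {y} / ∅
  L8: {k,y} / {f}

Live sets:
  L0: in=∅ out={k,y}
  L1: in={k,y} out={k,y}
  L2: in={k,y} out={f,k,y}
  L3: in={f,k,y} out={f,k,y}
  L4: in={k,y} out={k,y}
  L5: in={f,k} out={f}
  L6: in={f} out=∅
  L7: in=∅ out=∅
  L8: in={f} out=∅

Interfere edges:
  f↔{k,r,y}
  k↔{f,t,y}
  r↔{f}
  t↔{k,y}
  y↔{f,k,t}

N(t) = ["k", "y"]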